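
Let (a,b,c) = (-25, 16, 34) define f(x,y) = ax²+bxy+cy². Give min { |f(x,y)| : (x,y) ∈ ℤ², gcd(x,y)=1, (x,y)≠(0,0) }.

river: ρ → (34,52,-7)
river: ρ → (-7,60,2)
river: ρ → (2,60,-7)
river: ρ → (-7,52,34)
river: ρ → (34,16,-25)
river: ρ → (-25,34,25)
river: ρ → (25,16,-34)
river: ρ → (-34,52,7)
river: ρ → (7,60,-2)
river: ρ → (-2,60,7)
river: ρ → (7,52,-34)
river: ρ → (-34,16,25)
river: ρ → (25,34,-25)
river: ρ → (-25,16,34)
closes: descent 0, river 14
min |a| on river = 2

2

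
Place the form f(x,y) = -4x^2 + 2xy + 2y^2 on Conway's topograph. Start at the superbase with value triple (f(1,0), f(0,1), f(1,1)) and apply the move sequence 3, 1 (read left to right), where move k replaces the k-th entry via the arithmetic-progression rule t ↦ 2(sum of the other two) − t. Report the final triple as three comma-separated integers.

start (-4,2,0) = (f(1,0),f(0,1),f(1,1))
replace slot 3: 2·((-4)+2) − 0 = -4 → (-4,2,-4)
replace slot 1: 2·(2+(-4)) − (-4) = 0 → (0,2,-4)

0,2,-4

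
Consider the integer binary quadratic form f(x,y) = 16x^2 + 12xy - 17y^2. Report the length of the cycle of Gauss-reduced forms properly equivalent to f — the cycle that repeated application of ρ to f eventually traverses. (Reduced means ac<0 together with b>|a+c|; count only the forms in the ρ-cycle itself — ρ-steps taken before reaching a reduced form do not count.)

D = 1232, ⌊√D⌋ = 35
river: ρ → (-17,22,11)
river: ρ → (11,22,-17)
river: ρ → (-17,12,16)
river: ρ → (16,20,-13)
river: ρ → (-13,32,4)
river: ρ → (4,32,-13)
river: ρ → (-13,20,16)
river: ρ → (16,12,-17)
ρ-cycle length = 8 (tail of 0 descent steps not counted)

8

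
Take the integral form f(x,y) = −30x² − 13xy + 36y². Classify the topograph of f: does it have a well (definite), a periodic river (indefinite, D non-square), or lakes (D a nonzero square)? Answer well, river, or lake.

D = b²−4ac = (-13)² − 4·(-30)·36 = 4489
D = 67² is a perfect square ⇒ form factors over ℤ ⇒ lakes

lake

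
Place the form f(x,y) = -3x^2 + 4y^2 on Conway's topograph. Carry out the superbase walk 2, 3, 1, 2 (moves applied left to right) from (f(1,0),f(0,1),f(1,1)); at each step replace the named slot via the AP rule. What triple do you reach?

start (-3,4,1) = (f(1,0),f(0,1),f(1,1))
replace slot 2: 2·((-3)+1) − 4 = -8 → (-3,-8,1)
replace slot 3: 2·((-3)+(-8)) − 1 = -23 → (-3,-8,-23)
replace slot 1: 2·((-8)+(-23)) − (-3) = -59 → (-59,-8,-23)
replace slot 2: 2·((-59)+(-23)) − (-8) = -156 → (-59,-156,-23)

-59,-156,-23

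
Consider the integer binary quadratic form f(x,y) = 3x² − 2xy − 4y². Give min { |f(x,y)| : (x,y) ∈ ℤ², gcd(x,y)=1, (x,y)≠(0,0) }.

descent: ρ → (-4,2,3)  [lands on river]
river: ρ → (3,4,-3)
river: ρ → (-3,2,4)
river: ρ → (4,6,-1)
river: ρ → (-1,6,4)
river: ρ → (4,2,-3)
river: ρ → (-3,4,3)
river: ρ → (3,2,-4)
river: ρ → (-4,6,1)
river: ρ → (1,6,-4)
closes: descent 1, river 10
min |a| on river = 1

1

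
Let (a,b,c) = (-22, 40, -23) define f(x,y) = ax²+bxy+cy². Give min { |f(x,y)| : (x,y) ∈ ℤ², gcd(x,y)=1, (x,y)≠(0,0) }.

translate: b→4 (≡-40 mod 44), so (22,-40,23)→(22,4,5)
flip: (22,4,5)→(5,-4,22)
reduced (well bottom): (5,-4,22) with a≤c, −a<b≤a
well minimum |f| = |-5| = 5 (negative-definite)

5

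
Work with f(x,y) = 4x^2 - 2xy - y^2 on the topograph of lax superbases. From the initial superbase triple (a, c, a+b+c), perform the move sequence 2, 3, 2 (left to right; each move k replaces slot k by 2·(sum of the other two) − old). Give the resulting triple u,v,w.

start (4,-1,1) = (f(1,0),f(0,1),f(1,1))
replace slot 2: 2·(4+1) − (-1) = 11 → (4,11,1)
replace slot 3: 2·(4+11) − 1 = 29 → (4,11,29)
replace slot 2: 2·(4+29) − 11 = 55 → (4,55,29)

4,55,29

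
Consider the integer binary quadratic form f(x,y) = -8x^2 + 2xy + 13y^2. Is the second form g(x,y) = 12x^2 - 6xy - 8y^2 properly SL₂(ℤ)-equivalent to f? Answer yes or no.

D₁ = 420, D₂ = 420
river cycle of f (length 4): (-8, 18, 3), (3, 18, -8), (-8, 14, 7), (7, 14, -8)
river cycle of g (length 6): (-8, 6, 12), (12, 18, -2), (-2, 18, 12), (12, 6, -8), (-8, 10, 10), (10, 10, -8)
cycles differ ⇒ inequivalent

no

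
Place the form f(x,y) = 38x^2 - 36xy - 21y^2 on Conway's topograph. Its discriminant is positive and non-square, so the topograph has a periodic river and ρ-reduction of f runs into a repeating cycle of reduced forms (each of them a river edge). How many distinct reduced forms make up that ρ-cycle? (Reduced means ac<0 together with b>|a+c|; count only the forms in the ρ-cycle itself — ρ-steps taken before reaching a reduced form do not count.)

D = 4488, ⌊√D⌋ = 66
descent: ρ → (-21,36,38)  [lands on river]
river: ρ → (38,40,-19)
river: ρ → (-19,36,42)
river: ρ → (42,48,-13)
river: ρ → (-13,56,26)
river: ρ → (26,48,-21)
ρ-cycle length = 6 (tail of 1 descent step not counted)

6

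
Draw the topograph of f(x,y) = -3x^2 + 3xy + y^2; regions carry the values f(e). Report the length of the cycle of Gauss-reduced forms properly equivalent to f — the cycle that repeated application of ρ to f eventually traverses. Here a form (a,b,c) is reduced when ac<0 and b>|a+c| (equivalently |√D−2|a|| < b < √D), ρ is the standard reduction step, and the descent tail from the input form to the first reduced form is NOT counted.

D = 21, ⌊√D⌋ = 4
river: ρ → (1,3,-3)
river: ρ → (-3,3,1)
ρ-cycle length = 2 (tail of 0 descent steps not counted)

2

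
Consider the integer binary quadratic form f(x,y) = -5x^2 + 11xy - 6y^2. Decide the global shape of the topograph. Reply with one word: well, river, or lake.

D = b²−4ac = 11² − 4·(-5)·(-6) = 1
D = 1² is a perfect square ⇒ form factors over ℤ ⇒ lakes

lake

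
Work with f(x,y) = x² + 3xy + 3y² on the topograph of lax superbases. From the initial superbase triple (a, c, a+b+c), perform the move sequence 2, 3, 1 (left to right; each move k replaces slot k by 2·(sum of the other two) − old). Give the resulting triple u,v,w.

start (1,3,7) = (f(1,0),f(0,1),f(1,1))
replace slot 2: 2·(1+7) − 3 = 13 → (1,13,7)
replace slot 3: 2·(1+13) − 7 = 21 → (1,13,21)
replace slot 1: 2·(13+21) − 1 = 67 → (67,13,21)

67,13,21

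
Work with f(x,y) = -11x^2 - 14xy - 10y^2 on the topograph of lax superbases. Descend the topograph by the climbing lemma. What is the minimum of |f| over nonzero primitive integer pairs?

translate: b→-8 (≡14 mod 22), so (11,14,10)→(11,-8,7)
flip: (11,-8,7)→(7,8,11)
translate: b→-6 (≡8 mod 14), so (7,8,11)→(7,-6,10)
reduced (well bottom): (7,-6,10) with a≤c, −a<b≤a
well minimum |f| = |-7| = 7 (negative-definite)

7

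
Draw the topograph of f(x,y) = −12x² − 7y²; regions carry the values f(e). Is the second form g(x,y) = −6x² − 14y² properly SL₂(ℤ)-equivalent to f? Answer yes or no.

D₁ = -336, D₂ = -336
f is negative-definite; reduce −f:
−f: flip: (12,0,7)→(7,0,12)
−f: reduced (well bottom): (7,0,12) with a≤c, −a<b≤a
flip sign back: reduced form of f is (-7,0,-12)
g is negative-definite; reduce −g:
−g: reduced (well bottom): (6,0,14) with a≤c, −a<b≤a
flip sign back: reduced form of g is (-6,0,-14)
reduced forms (-7, 0, -12) vs (-6, 0, -14) ⇒ inequivalent

no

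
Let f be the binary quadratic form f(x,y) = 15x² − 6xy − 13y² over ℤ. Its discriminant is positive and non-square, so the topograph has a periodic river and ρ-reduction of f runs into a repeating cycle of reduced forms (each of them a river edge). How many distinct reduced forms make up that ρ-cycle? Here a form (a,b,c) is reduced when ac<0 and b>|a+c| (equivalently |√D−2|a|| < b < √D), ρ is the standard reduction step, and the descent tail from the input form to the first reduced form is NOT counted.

D = 816, ⌊√D⌋ = 28
descent: ρ → (-13,6,15)  [lands on river]
river: ρ → (15,24,-4)
river: ρ → (-4,24,15)
river: ρ → (15,6,-13)
river: ρ → (-13,20,8)
river: ρ → (8,28,-1)
river: ρ → (-1,28,8)
river: ρ → (8,20,-13)
ρ-cycle length = 8 (tail of 1 descent step not counted)

8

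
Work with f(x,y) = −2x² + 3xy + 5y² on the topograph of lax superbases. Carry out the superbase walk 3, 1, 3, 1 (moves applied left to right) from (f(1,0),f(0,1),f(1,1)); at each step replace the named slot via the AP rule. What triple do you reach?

start (-2,5,6) = (f(1,0),f(0,1),f(1,1))
replace slot 3: 2·((-2)+5) − 6 = 0 → (-2,5,0)
replace slot 1: 2·(5+0) − (-2) = 12 → (12,5,0)
replace slot 3: 2·(12+5) − 0 = 34 → (12,5,34)
replace slot 1: 2·(5+34) − 12 = 66 → (66,5,34)

66,5,34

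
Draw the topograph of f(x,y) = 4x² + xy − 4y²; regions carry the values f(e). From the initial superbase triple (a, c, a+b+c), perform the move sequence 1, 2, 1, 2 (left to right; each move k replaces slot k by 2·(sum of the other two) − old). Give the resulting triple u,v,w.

start (4,-4,1) = (f(1,0),f(0,1),f(1,1))
replace slot 1: 2·((-4)+1) − 4 = -10 → (-10,-4,1)
replace slot 2: 2·((-10)+1) − (-4) = -14 → (-10,-14,1)
replace slot 1: 2·((-14)+1) − (-10) = -16 → (-16,-14,1)
replace slot 2: 2·((-16)+1) − (-14) = -16 → (-16,-16,1)

-16,-16,1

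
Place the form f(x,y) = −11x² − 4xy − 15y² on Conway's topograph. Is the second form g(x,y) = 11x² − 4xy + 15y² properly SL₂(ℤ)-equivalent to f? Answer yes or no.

D₁ = -644, D₂ = -644
f is negative-definite; reduce −f:
−f: reduced (well bottom): (11,4,15) with a≤c, −a<b≤a
flip sign back: reduced form of f is (-11,-4,-15)
g: reduced (well bottom): (11,-4,15) with a≤c, −a<b≤a
reduced forms (-11, -4, -15) vs (11, -4, 15) ⇒ inequivalent

no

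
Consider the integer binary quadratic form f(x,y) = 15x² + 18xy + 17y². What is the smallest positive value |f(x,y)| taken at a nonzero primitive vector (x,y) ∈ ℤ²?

translate: b→-12 (≡18 mod 30), so (15,18,17)→(15,-12,14)
flip: (15,-12,14)→(14,12,15)
reduced (well bottom): (14,12,15) with a≤c, −a<b≤a
well minimum = a = 14

14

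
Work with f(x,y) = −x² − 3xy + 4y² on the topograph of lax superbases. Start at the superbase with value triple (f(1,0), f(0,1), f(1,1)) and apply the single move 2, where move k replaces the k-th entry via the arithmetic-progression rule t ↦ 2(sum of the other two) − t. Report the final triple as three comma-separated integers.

start (-1,4,0) = (f(1,0),f(0,1),f(1,1))
replace slot 2: 2·((-1)+0) − 4 = -6 → (-1,-6,0)

-1,-6,0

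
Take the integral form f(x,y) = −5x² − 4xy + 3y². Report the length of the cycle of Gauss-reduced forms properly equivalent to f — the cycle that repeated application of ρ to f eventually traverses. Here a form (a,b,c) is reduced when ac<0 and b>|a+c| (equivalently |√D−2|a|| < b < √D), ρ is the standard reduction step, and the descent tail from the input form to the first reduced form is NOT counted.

D = 76, ⌊√D⌋ = 8
descent: ρ → (3,4,-5)  [lands on river]
river: ρ → (-5,6,2)
river: ρ → (2,6,-5)
river: ρ → (-5,4,3)
river: ρ → (3,8,-1)
river: ρ → (-1,8,3)
ρ-cycle length = 6 (tail of 1 descent step not counted)

6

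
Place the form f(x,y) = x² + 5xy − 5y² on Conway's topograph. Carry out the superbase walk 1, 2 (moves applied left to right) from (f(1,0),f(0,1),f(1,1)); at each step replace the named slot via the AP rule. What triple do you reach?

start (1,-5,1) = (f(1,0),f(0,1),f(1,1))
replace slot 1: 2·((-5)+1) − 1 = -9 → (-9,-5,1)
replace slot 2: 2·((-9)+1) − (-5) = -11 → (-9,-11,1)

-9,-11,1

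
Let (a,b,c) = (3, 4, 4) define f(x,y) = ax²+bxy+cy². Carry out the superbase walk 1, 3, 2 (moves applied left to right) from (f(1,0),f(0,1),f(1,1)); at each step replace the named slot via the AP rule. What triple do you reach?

start (3,4,11) = (f(1,0),f(0,1),f(1,1))
replace slot 1: 2·(4+11) − 3 = 27 → (27,4,11)
replace slot 3: 2·(27+4) − 11 = 51 → (27,4,51)
replace slot 2: 2·(27+51) − 4 = 152 → (27,152,51)

27,152,51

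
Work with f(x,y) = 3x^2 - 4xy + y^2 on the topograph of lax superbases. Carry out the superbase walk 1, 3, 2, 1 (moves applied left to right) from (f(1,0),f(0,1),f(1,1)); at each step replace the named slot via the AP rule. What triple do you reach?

start (3,1,0) = (f(1,0),f(0,1),f(1,1))
replace slot 1: 2·(1+0) − 3 = -1 → (-1,1,0)
replace slot 3: 2·((-1)+1) − 0 = 0 → (-1,1,0)
replace slot 2: 2·((-1)+0) − 1 = -3 → (-1,-3,0)
replace slot 1: 2·((-3)+0) − (-1) = -5 → (-5,-3,0)

-5,-3,0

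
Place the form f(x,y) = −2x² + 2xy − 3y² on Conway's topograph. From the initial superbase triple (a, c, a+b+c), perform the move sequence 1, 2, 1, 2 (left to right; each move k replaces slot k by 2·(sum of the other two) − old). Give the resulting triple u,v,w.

start (-2,-3,-3) = (f(1,0),f(0,1),f(1,1))
replace slot 1: 2·((-3)+(-3)) − (-2) = -10 → (-10,-3,-3)
replace slot 2: 2·((-10)+(-3)) − (-3) = -23 → (-10,-23,-3)
replace slot 1: 2·((-23)+(-3)) − (-10) = -42 → (-42,-23,-3)
replace slot 2: 2·((-42)+(-3)) − (-23) = -67 → (-42,-67,-3)

-42,-67,-3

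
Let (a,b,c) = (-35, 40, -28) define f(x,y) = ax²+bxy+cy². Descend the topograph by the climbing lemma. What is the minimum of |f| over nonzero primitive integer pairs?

translate: b→30 (≡-40 mod 70), so (35,-40,28)→(35,30,23)
flip: (35,30,23)→(23,-30,35)
translate: b→16 (≡-30 mod 46), so (23,-30,35)→(23,16,28)
reduced (well bottom): (23,16,28) with a≤c, −a<b≤a
well minimum |f| = |-23| = 23 (negative-definite)

23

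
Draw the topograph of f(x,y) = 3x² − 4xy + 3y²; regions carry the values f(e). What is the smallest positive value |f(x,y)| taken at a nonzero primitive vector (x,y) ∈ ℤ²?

translate: b→2 (≡-4 mod 6), so (3,-4,3)→(3,2,2)
flip: (3,2,2)→(2,-2,3)
translate: b→2 (≡-2 mod 4), so (2,-2,3)→(2,2,3)
reduced (well bottom): (2,2,3) with a≤c, −a<b≤a
well minimum = a = 2

2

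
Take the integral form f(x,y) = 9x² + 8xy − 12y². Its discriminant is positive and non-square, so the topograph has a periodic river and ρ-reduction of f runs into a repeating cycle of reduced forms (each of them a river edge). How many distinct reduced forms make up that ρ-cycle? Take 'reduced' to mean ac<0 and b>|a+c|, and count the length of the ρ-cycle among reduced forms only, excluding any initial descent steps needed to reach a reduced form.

D = 496, ⌊√D⌋ = 22
river: ρ → (-12,16,5)
river: ρ → (5,14,-15)
river: ρ → (-15,16,4)
river: ρ → (4,16,-15)
river: ρ → (-15,14,5)
river: ρ → (5,16,-12)
river: ρ → (-12,8,9)
river: ρ → (9,10,-11)
river: ρ → (-11,12,8)
river: ρ → (8,20,-3)
river: ρ → (-3,22,1)
river: ρ → (1,22,-3)
river: ρ → (-3,20,8)
river: ρ → (8,12,-11)
river: ρ → (-11,10,9)
river: ρ → (9,8,-12)
ρ-cycle length = 16 (tail of 0 descent steps not counted)

16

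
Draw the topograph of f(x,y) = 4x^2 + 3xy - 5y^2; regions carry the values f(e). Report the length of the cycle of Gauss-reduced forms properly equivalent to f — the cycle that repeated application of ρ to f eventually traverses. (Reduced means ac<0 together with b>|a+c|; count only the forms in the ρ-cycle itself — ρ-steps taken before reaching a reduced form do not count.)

D = 89, ⌊√D⌋ = 9
river: ρ → (-5,7,2)
river: ρ → (2,9,-1)
river: ρ → (-1,9,2)
river: ρ → (2,7,-5)
river: ρ → (-5,3,4)
river: ρ → (4,5,-4)
river: ρ → (-4,3,5)
river: ρ → (5,7,-2)
river: ρ → (-2,9,1)
river: ρ → (1,9,-2)
river: ρ → (-2,7,5)
river: ρ → (5,3,-4)
river: ρ → (-4,5,4)
river: ρ → (4,3,-5)
ρ-cycle length = 14 (tail of 0 descent steps not counted)

14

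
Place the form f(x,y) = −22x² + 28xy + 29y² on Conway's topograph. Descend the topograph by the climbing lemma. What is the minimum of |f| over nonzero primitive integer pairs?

river: ρ → (29,30,-21)
river: ρ → (-21,54,5)
river: ρ → (5,56,-10)
river: ρ → (-10,44,35)
river: ρ → (35,26,-19)
river: ρ → (-19,50,11)
river: ρ → (11,38,-43)
river: ρ → (-43,48,6)
river: ρ → (6,48,-43)
river: ρ → (-43,38,11)
river: ρ → (11,50,-19)
river: ρ → (-19,26,35)
river: ρ → (35,44,-10)
river: ρ → (-10,56,5)
river: ρ → (5,54,-21)
river: ρ → (-21,30,29)
river: ρ → (29,28,-22)
river: ρ → (-22,16,35)
river: ρ → (35,54,-3)
river: ρ → (-3,54,35)
river: ρ → (35,16,-22)
river: ρ → (-22,28,29)
closes: descent 0, river 22
min |a| on river = 3

3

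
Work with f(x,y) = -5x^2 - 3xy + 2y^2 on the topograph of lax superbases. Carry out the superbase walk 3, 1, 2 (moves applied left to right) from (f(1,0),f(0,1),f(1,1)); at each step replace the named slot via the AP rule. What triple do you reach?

start (-5,2,-6) = (f(1,0),f(0,1),f(1,1))
replace slot 3: 2·((-5)+2) − (-6) = 0 → (-5,2,0)
replace slot 1: 2·(2+0) − (-5) = 9 → (9,2,0)
replace slot 2: 2·(9+0) − 2 = 16 → (9,16,0)

9,16,0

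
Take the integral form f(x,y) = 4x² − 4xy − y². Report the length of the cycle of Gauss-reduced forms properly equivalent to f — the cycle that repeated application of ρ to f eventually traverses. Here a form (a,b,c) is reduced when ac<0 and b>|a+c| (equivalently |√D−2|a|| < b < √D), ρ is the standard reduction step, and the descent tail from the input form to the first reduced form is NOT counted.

D = 32, ⌊√D⌋ = 5
descent: ρ → (-1,4,4)  [lands on river]
river: ρ → (4,4,-1)
ρ-cycle length = 2 (tail of 1 descent step not counted)

2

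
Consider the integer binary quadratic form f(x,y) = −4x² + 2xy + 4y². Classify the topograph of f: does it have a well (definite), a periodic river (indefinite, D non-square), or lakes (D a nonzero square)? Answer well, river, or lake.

D = b²−4ac = 2² − 4·(-4)·4 = 68
D > 0 non-square ⇒ indefinite ⇒ periodic river

river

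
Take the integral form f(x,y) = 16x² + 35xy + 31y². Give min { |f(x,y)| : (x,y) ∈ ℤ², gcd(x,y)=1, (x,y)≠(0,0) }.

translate: b→3 (≡35 mod 32), so (16,35,31)→(16,3,12)
flip: (16,3,12)→(12,-3,16)
reduced (well bottom): (12,-3,16) with a≤c, −a<b≤a
well minimum = a = 12

12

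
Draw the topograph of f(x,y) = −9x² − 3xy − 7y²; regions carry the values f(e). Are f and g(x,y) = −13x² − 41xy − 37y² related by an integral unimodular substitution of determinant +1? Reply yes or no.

D₁ = -243, D₂ = -243
f is negative-definite; reduce −f:
−f: flip: (9,3,7)→(7,-3,9)
−f: reduced (well bottom): (7,-3,9) with a≤c, −a<b≤a
flip sign back: reduced form of f is (-7,3,-9)
g is negative-definite; reduce −g:
−g: translate: b→-11 (≡41 mod 26), so (13,41,37)→(13,-11,7)
−g: flip: (13,-11,7)→(7,11,13)
−g: translate: b→-3 (≡11 mod 14), so (7,11,13)→(7,-3,9)
−g: reduced (well bottom): (7,-3,9) with a≤c, −a<b≤a
flip sign back: reduced form of g is (-7,3,-9)
reduced forms (-7, 3, -9) vs (-7, 3, -9) ⇒ equivalent

yes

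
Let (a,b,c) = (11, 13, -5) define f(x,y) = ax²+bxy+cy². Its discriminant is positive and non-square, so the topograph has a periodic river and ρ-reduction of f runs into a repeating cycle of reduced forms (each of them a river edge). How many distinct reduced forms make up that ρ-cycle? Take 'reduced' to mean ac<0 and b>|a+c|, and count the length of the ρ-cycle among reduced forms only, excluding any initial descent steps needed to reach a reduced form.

D = 389, ⌊√D⌋ = 19
river: ρ → (-5,17,5)
river: ρ → (5,13,-11)
river: ρ → (-11,9,7)
river: ρ → (7,19,-1)
river: ρ → (-1,19,7)
river: ρ → (7,9,-11)
river: ρ → (-11,13,5)
river: ρ → (5,17,-5)
river: ρ → (-5,13,11)
river: ρ → (11,9,-7)
river: ρ → (-7,19,1)
river: ρ → (1,19,-7)
river: ρ → (-7,9,11)
river: ρ → (11,13,-5)
ρ-cycle length = 14 (tail of 0 descent steps not counted)

14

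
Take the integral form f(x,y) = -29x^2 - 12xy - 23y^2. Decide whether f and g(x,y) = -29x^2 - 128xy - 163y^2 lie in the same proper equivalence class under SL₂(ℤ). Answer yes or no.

D₁ = -2524, D₂ = -2524
f is negative-definite; reduce −f:
−f: flip: (29,12,23)→(23,-12,29)
−f: reduced (well bottom): (23,-12,29) with a≤c, −a<b≤a
flip sign back: reduced form of f is (-23,12,-29)
g is negative-definite; reduce −g:
−g: translate: b→12 (≡128 mod 58), so (29,128,163)→(29,12,23)
−g: flip: (29,12,23)→(23,-12,29)
−g: reduced (well bottom): (23,-12,29) with a≤c, −a<b≤a
flip sign back: reduced form of g is (-23,12,-29)
reduced forms (-23, 12, -29) vs (-23, 12, -29) ⇒ equivalent

yes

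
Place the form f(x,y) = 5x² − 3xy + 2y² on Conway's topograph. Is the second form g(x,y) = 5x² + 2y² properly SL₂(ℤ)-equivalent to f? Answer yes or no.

D₁ = -31, D₂ = -40
discriminants differ ⇒ not SL₂(ℤ)-equivalent

no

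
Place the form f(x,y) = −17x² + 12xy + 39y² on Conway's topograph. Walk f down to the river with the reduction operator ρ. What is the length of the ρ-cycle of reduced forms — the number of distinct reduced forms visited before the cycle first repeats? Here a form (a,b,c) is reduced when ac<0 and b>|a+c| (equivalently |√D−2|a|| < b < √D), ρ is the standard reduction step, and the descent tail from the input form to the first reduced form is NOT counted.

D = 2796, ⌊√D⌋ = 52
descent: ρ → (39,-12,-17)
descent: ρ → (-17,46,10)  [lands on river]
river: ρ → (10,34,-41)
river: ρ → (-41,48,3)
river: ρ → (3,48,-41)
river: ρ → (-41,34,10)
river: ρ → (10,46,-17)
river: ρ → (-17,22,34)
river: ρ → (34,46,-5)
river: ρ → (-5,44,43)
river: ρ → (43,42,-6)
river: ρ → (-6,42,43)
river: ρ → (43,44,-5)
river: ρ → (-5,46,34)
river: ρ → (34,22,-17)
ρ-cycle length = 14 (tail of 2 descent steps not counted)

14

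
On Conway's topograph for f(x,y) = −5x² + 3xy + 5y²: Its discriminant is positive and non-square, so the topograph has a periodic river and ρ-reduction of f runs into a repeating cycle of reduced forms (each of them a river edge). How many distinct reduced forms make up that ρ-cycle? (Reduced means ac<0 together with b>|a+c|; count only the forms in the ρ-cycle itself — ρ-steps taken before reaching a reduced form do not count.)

D = 109, ⌊√D⌋ = 10
river: ρ → (5,7,-3)
river: ρ → (-3,5,7)
river: ρ → (7,9,-1)
river: ρ → (-1,9,7)
river: ρ → (7,5,-3)
river: ρ → (-3,7,5)
river: ρ → (5,3,-5)
river: ρ → (-5,7,3)
river: ρ → (3,5,-7)
river: ρ → (-7,9,1)
river: ρ → (1,9,-7)
river: ρ → (-7,5,3)
river: ρ → (3,7,-5)
river: ρ → (-5,3,5)
ρ-cycle length = 14 (tail of 0 descent steps not counted)

14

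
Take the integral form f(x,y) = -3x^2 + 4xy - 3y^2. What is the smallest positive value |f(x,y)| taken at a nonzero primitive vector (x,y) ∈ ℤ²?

translate: b→2 (≡-4 mod 6), so (3,-4,3)→(3,2,2)
flip: (3,2,2)→(2,-2,3)
translate: b→2 (≡-2 mod 4), so (2,-2,3)→(2,2,3)
reduced (well bottom): (2,2,3) with a≤c, −a<b≤a
well minimum |f| = |-2| = 2 (negative-definite)

2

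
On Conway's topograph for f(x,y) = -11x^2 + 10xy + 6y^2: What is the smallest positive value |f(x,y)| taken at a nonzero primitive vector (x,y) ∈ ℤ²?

river: ρ → (6,14,-7)
river: ρ → (-7,14,6)
river: ρ → (6,10,-11)
river: ρ → (-11,12,5)
river: ρ → (5,18,-2)
river: ρ → (-2,18,5)
river: ρ → (5,12,-11)
river: ρ → (-11,10,6)
closes: descent 0, river 8
min |a| on river = 2

2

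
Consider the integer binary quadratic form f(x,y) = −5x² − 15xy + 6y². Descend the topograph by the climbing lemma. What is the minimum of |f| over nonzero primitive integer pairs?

descent: ρ → (6,15,-5)  [lands on river]
river: ρ → (-5,15,6)
river: ρ → (6,9,-11)
river: ρ → (-11,13,4)
river: ρ → (4,11,-14)
river: ρ → (-14,17,1)
river: ρ → (1,17,-14)
river: ρ → (-14,11,4)
river: ρ → (4,13,-11)
river: ρ → (-11,9,6)
closes: descent 1, river 10
min |a| on river = 1

1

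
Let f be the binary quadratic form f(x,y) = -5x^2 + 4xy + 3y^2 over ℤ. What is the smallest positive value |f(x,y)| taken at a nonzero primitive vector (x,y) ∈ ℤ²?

river: ρ → (3,8,-1)
river: ρ → (-1,8,3)
river: ρ → (3,4,-5)
river: ρ → (-5,6,2)
river: ρ → (2,6,-5)
river: ρ → (-5,4,3)
closes: descent 0, river 6
min |a| on river = 1

1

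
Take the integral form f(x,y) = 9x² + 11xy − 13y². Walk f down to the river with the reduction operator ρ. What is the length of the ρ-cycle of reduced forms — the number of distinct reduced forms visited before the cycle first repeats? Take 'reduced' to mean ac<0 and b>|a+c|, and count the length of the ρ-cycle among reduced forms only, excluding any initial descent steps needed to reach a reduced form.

D = 589, ⌊√D⌋ = 24
river: ρ → (-13,15,7)
river: ρ → (7,13,-15)
river: ρ → (-15,17,5)
river: ρ → (5,23,-3)
river: ρ → (-3,19,19)
river: ρ → (19,19,-3)
river: ρ → (-3,23,5)
river: ρ → (5,17,-15)
river: ρ → (-15,13,7)
river: ρ → (7,15,-13)
river: ρ → (-13,11,9)
river: ρ → (9,7,-15)
river: ρ → (-15,23,1)
river: ρ → (1,23,-15)
river: ρ → (-15,7,9)
river: ρ → (9,11,-13)
ρ-cycle length = 16 (tail of 0 descent steps not counted)

16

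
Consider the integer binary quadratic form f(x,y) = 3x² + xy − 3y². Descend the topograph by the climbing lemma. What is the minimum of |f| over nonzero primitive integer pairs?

river: ρ → (-3,5,1)
river: ρ → (1,5,-3)
river: ρ → (-3,1,3)
river: ρ → (3,5,-1)
river: ρ → (-1,5,3)
river: ρ → (3,1,-3)
closes: descent 0, river 6
min |a| on river = 1

1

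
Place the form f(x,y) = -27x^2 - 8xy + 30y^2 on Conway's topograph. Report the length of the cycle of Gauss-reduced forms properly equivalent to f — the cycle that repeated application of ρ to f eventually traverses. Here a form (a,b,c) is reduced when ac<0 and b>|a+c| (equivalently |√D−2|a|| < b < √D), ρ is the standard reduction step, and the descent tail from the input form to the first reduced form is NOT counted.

D = 3304, ⌊√D⌋ = 57
descent: ρ → (30,8,-27)  [lands on river]
river: ρ → (-27,46,11)
river: ρ → (11,42,-35)
river: ρ → (-35,28,18)
river: ρ → (18,44,-19)
river: ρ → (-19,32,30)
river: ρ → (30,28,-21)
river: ρ → (-21,56,2)
river: ρ → (2,56,-21)
river: ρ → (-21,28,30)
river: ρ → (30,32,-19)
river: ρ → (-19,44,18)
river: ρ → (18,28,-35)
river: ρ → (-35,42,11)
river: ρ → (11,46,-27)
river: ρ → (-27,8,30)
river: ρ → (30,52,-5)
river: ρ → (-5,48,50)
river: ρ → (50,52,-3)
river: ρ → (-3,56,14)
river: ρ → (14,56,-3)
river: ρ → (-3,52,50)
river: ρ → (50,48,-5)
river: ρ → (-5,52,30)
ρ-cycle length = 24 (tail of 1 descent step not counted)

24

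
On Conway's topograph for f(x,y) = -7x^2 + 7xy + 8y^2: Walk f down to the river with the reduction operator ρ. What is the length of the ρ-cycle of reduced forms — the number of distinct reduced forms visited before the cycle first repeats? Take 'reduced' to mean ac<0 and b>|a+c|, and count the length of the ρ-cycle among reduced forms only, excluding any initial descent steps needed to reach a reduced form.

D = 273, ⌊√D⌋ = 16
river: ρ → (8,9,-6)
river: ρ → (-6,15,2)
river: ρ → (2,13,-13)
river: ρ → (-13,13,2)
river: ρ → (2,15,-6)
river: ρ → (-6,9,8)
river: ρ → (8,7,-7)
river: ρ → (-7,7,8)
ρ-cycle length = 8 (tail of 0 descent steps not counted)

8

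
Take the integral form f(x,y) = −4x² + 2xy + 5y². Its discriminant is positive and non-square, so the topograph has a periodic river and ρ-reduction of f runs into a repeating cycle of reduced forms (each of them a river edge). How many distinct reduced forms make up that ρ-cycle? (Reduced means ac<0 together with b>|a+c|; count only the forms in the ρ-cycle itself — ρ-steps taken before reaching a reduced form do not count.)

D = 84, ⌊√D⌋ = 9
river: ρ → (5,8,-1)
river: ρ → (-1,8,5)
river: ρ → (5,2,-4)
river: ρ → (-4,6,3)
river: ρ → (3,6,-4)
river: ρ → (-4,2,5)
ρ-cycle length = 6 (tail of 0 descent steps not counted)

6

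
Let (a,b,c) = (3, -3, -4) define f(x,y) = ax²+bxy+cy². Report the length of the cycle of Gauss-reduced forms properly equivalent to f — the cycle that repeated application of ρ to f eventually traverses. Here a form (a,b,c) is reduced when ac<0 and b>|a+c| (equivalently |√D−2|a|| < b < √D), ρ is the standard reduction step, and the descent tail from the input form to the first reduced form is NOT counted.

D = 57, ⌊√D⌋ = 7
descent: ρ → (-4,3,3)  [lands on river]
river: ρ → (3,3,-4)
river: ρ → (-4,5,2)
river: ρ → (2,7,-1)
river: ρ → (-1,7,2)
river: ρ → (2,5,-4)
ρ-cycle length = 6 (tail of 1 descent step not counted)

6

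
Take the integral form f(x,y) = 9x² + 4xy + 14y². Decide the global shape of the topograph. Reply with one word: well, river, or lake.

D = b²−4ac = 4² − 4·9·14 = -488
D < 0 ⇒ definite ⇒ every region one sign ⇒ single well

well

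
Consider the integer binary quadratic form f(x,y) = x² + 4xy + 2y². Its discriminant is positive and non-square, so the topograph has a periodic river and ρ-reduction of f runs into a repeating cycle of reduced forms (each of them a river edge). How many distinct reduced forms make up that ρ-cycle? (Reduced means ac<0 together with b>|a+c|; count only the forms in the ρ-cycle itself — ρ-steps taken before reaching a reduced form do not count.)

D = 8, ⌊√D⌋ = 2
descent: ρ → (2,0,-1)
descent: ρ → (-1,2,1)  [lands on river]
river: ρ → (1,2,-1)
ρ-cycle length = 2 (tail of 2 descent steps not counted)

2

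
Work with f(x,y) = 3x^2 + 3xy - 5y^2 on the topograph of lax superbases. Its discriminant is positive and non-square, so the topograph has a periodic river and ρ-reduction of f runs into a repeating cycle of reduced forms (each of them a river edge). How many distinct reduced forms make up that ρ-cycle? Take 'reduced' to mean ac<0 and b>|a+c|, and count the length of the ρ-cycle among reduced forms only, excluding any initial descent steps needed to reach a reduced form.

D = 69, ⌊√D⌋ = 8
river: ρ → (-5,7,1)
river: ρ → (1,7,-5)
river: ρ → (-5,3,3)
river: ρ → (3,3,-5)
ρ-cycle length = 4 (tail of 0 descent steps not counted)

4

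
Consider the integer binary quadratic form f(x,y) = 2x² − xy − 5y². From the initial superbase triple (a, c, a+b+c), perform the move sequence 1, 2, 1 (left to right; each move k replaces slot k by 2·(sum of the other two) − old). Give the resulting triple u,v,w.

start (2,-5,-4) = (f(1,0),f(0,1),f(1,1))
replace slot 1: 2·((-5)+(-4)) − 2 = -20 → (-20,-5,-4)
replace slot 2: 2·((-20)+(-4)) − (-5) = -43 → (-20,-43,-4)
replace slot 1: 2·((-43)+(-4)) − (-20) = -74 → (-74,-43,-4)

-74,-43,-4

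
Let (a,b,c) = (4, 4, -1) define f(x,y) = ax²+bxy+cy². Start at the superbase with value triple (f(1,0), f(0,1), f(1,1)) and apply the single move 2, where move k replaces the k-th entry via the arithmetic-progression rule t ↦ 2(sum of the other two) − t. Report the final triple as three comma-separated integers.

start (4,-1,7) = (f(1,0),f(0,1),f(1,1))
replace slot 2: 2·(4+7) − (-1) = 23 → (4,23,7)

4,23,7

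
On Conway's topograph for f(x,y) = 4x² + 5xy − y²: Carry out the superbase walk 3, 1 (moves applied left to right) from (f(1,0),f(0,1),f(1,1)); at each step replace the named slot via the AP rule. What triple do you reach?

start (4,-1,8) = (f(1,0),f(0,1),f(1,1))
replace slot 3: 2·(4+(-1)) − 8 = -2 → (4,-1,-2)
replace slot 1: 2·((-1)+(-2)) − 4 = -10 → (-10,-1,-2)

-10,-1,-2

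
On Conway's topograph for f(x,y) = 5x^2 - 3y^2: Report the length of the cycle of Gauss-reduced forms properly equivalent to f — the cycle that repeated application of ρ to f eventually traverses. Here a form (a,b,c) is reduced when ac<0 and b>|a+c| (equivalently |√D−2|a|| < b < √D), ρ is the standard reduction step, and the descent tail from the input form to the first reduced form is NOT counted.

D = 60, ⌊√D⌋ = 7
descent: ρ → (-3,6,2)  [lands on river]
river: ρ → (2,6,-3)
ρ-cycle length = 2 (tail of 1 descent step not counted)

2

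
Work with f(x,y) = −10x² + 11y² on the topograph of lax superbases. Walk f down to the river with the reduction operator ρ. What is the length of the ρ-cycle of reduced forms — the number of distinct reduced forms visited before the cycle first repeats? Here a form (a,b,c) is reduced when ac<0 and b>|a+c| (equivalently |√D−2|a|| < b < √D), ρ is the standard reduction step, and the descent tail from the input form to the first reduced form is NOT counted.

D = 440, ⌊√D⌋ = 20
descent: ρ → (11,0,-10)
descent: ρ → (-10,20,1)  [lands on river]
river: ρ → (1,20,-10)
ρ-cycle length = 2 (tail of 2 descent steps not counted)

2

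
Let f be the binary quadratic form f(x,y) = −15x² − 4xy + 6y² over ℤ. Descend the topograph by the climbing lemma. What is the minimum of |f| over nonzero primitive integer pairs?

descent: ρ → (6,16,-5)  [lands on river]
river: ρ → (-5,14,9)
river: ρ → (9,4,-10)
river: ρ → (-10,16,3)
river: ρ → (3,14,-15)
river: ρ → (-15,16,2)
river: ρ → (2,16,-15)
river: ρ → (-15,14,3)
river: ρ → (3,16,-10)
river: ρ → (-10,4,9)
river: ρ → (9,14,-5)
river: ρ → (-5,16,6)
river: ρ → (6,8,-13)
river: ρ → (-13,18,1)
river: ρ → (1,18,-13)
river: ρ → (-13,8,6)
closes: descent 1, river 16
min |a| on river = 1

1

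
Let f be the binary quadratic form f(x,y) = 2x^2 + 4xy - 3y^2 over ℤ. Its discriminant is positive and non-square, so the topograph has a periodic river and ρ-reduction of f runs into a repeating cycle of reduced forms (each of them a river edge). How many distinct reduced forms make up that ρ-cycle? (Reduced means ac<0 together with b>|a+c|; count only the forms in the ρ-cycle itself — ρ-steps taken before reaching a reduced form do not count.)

D = 40, ⌊√D⌋ = 6
river: ρ → (-3,2,3)
river: ρ → (3,4,-2)
river: ρ → (-2,4,3)
river: ρ → (3,2,-3)
river: ρ → (-3,4,2)
river: ρ → (2,4,-3)
ρ-cycle length = 6 (tail of 0 descent steps not counted)

6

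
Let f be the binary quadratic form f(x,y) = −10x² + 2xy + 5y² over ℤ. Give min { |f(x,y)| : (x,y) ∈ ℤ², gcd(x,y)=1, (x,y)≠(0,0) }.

descent: ρ → (5,8,-7)  [lands on river]
river: ρ → (-7,6,6)
river: ρ → (6,6,-7)
river: ρ → (-7,8,5)
river: ρ → (5,12,-3)
river: ρ → (-3,12,5)
closes: descent 1, river 6
min |a| on river = 3

3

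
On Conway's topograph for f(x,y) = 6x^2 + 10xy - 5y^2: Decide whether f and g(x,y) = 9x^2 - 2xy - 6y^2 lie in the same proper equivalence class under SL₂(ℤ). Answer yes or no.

D₁ = 220, D₂ = 220
river cycle of f (length 4): (-5, 10, 6), (6, 14, -1), (-1, 14, 6), (6, 10, -5)
river cycle of g (length 4): (-6, 14, 1), (1, 14, -6), (-6, 10, 5), (5, 10, -6)
cycles differ ⇒ inequivalent

no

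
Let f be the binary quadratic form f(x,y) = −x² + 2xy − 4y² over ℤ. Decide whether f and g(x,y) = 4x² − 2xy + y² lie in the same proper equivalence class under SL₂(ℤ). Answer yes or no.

D₁ = -12, D₂ = -12
f is negative-definite; reduce −f:
−f: translate: b→0 (≡-2 mod 2), so (1,-2,4)→(1,0,3)
−f: reduced (well bottom): (1,0,3) with a≤c, −a<b≤a
flip sign back: reduced form of f is (-1,0,-3)
g: flip: (4,-2,1)→(1,2,4)
g: translate: b→0 (≡2 mod 2), so (1,2,4)→(1,0,3)
g: reduced (well bottom): (1,0,3) with a≤c, −a<b≤a
reduced forms (-1, 0, -3) vs (1, 0, 3) ⇒ inequivalent

no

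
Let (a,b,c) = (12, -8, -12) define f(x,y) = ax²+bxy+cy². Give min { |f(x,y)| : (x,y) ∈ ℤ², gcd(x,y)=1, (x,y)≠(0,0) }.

descent: ρ → (-12,8,12)  [lands on river]
river: ρ → (12,16,-8)
river: ρ → (-8,16,12)
river: ρ → (12,8,-12)
river: ρ → (-12,16,8)
river: ρ → (8,16,-12)
closes: descent 1, river 6
min |a| on river = 8

8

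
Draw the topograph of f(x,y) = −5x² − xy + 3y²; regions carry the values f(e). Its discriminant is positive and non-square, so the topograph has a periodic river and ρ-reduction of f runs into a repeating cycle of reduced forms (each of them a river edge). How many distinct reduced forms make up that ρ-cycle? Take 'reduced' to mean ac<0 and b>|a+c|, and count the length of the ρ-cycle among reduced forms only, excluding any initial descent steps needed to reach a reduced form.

D = 61, ⌊√D⌋ = 7
descent: ρ → (3,7,-1)  [lands on river]
river: ρ → (-1,7,3)
river: ρ → (3,5,-3)
river: ρ → (-3,7,1)
river: ρ → (1,7,-3)
river: ρ → (-3,5,3)
ρ-cycle length = 6 (tail of 1 descent step not counted)

6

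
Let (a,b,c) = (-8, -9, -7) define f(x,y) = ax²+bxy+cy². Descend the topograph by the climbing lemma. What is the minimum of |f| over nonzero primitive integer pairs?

translate: b→-7 (≡9 mod 16), so (8,9,7)→(8,-7,6)
flip: (8,-7,6)→(6,7,8)
translate: b→-5 (≡7 mod 12), so (6,7,8)→(6,-5,7)
reduced (well bottom): (6,-5,7) with a≤c, −a<b≤a
well minimum |f| = |-6| = 6 (negative-definite)

6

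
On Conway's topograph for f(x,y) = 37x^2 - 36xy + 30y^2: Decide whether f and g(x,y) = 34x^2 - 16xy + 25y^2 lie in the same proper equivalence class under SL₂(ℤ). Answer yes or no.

D₁ = -3144, D₂ = -3144
f: flip: (37,-36,30)→(30,36,37)
f: translate: b→-24 (≡36 mod 60), so (30,36,37)→(30,-24,31)
f: reduced (well bottom): (30,-24,31) with a≤c, −a<b≤a
g: flip: (34,-16,25)→(25,16,34)
g: reduced (well bottom): (25,16,34) with a≤c, −a<b≤a
reduced forms (30, -24, 31) vs (25, 16, 34) ⇒ inequivalent

no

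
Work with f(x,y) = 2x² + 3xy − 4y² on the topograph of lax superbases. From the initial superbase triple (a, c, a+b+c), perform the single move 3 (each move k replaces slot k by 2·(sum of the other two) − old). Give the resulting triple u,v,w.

start (2,-4,1) = (f(1,0),f(0,1),f(1,1))
replace slot 3: 2·(2+(-4)) − 1 = -5 → (2,-4,-5)

2,-4,-5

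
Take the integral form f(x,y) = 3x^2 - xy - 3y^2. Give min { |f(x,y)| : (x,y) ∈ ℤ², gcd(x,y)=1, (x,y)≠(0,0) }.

descent: ρ → (-3,1,3)  [lands on river]
river: ρ → (3,5,-1)
river: ρ → (-1,5,3)
river: ρ → (3,1,-3)
river: ρ → (-3,5,1)
river: ρ → (1,5,-3)
closes: descent 1, river 6
min |a| on river = 1

1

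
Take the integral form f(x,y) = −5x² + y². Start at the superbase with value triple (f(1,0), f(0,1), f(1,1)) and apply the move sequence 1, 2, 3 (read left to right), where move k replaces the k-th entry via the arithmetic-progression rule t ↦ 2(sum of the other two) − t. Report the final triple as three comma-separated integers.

start (-5,1,-4) = (f(1,0),f(0,1),f(1,1))
replace slot 1: 2·(1+(-4)) − (-5) = -1 → (-1,1,-4)
replace slot 2: 2·((-1)+(-4)) − 1 = -11 → (-1,-11,-4)
replace slot 3: 2·((-1)+(-11)) − (-4) = -20 → (-1,-11,-20)

-1,-11,-20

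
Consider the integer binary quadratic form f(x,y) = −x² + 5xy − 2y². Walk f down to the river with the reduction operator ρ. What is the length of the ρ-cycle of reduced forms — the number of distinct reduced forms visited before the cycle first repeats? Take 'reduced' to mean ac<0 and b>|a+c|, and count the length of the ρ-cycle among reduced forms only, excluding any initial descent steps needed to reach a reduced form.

D = 17, ⌊√D⌋ = 4
descent: ρ → (-2,3,1)  [lands on river]
river: ρ → (1,3,-2)
river: ρ → (-2,1,2)
river: ρ → (2,3,-1)
river: ρ → (-1,3,2)
river: ρ → (2,1,-2)
ρ-cycle length = 6 (tail of 1 descent step not counted)

6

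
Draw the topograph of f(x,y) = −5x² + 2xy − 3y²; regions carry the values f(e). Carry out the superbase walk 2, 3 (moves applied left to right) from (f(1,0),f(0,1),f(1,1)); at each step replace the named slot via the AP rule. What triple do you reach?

start (-5,-3,-6) = (f(1,0),f(0,1),f(1,1))
replace slot 2: 2·((-5)+(-6)) − (-3) = -19 → (-5,-19,-6)
replace slot 3: 2·((-5)+(-19)) − (-6) = -42 → (-5,-19,-42)

-5,-19,-42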